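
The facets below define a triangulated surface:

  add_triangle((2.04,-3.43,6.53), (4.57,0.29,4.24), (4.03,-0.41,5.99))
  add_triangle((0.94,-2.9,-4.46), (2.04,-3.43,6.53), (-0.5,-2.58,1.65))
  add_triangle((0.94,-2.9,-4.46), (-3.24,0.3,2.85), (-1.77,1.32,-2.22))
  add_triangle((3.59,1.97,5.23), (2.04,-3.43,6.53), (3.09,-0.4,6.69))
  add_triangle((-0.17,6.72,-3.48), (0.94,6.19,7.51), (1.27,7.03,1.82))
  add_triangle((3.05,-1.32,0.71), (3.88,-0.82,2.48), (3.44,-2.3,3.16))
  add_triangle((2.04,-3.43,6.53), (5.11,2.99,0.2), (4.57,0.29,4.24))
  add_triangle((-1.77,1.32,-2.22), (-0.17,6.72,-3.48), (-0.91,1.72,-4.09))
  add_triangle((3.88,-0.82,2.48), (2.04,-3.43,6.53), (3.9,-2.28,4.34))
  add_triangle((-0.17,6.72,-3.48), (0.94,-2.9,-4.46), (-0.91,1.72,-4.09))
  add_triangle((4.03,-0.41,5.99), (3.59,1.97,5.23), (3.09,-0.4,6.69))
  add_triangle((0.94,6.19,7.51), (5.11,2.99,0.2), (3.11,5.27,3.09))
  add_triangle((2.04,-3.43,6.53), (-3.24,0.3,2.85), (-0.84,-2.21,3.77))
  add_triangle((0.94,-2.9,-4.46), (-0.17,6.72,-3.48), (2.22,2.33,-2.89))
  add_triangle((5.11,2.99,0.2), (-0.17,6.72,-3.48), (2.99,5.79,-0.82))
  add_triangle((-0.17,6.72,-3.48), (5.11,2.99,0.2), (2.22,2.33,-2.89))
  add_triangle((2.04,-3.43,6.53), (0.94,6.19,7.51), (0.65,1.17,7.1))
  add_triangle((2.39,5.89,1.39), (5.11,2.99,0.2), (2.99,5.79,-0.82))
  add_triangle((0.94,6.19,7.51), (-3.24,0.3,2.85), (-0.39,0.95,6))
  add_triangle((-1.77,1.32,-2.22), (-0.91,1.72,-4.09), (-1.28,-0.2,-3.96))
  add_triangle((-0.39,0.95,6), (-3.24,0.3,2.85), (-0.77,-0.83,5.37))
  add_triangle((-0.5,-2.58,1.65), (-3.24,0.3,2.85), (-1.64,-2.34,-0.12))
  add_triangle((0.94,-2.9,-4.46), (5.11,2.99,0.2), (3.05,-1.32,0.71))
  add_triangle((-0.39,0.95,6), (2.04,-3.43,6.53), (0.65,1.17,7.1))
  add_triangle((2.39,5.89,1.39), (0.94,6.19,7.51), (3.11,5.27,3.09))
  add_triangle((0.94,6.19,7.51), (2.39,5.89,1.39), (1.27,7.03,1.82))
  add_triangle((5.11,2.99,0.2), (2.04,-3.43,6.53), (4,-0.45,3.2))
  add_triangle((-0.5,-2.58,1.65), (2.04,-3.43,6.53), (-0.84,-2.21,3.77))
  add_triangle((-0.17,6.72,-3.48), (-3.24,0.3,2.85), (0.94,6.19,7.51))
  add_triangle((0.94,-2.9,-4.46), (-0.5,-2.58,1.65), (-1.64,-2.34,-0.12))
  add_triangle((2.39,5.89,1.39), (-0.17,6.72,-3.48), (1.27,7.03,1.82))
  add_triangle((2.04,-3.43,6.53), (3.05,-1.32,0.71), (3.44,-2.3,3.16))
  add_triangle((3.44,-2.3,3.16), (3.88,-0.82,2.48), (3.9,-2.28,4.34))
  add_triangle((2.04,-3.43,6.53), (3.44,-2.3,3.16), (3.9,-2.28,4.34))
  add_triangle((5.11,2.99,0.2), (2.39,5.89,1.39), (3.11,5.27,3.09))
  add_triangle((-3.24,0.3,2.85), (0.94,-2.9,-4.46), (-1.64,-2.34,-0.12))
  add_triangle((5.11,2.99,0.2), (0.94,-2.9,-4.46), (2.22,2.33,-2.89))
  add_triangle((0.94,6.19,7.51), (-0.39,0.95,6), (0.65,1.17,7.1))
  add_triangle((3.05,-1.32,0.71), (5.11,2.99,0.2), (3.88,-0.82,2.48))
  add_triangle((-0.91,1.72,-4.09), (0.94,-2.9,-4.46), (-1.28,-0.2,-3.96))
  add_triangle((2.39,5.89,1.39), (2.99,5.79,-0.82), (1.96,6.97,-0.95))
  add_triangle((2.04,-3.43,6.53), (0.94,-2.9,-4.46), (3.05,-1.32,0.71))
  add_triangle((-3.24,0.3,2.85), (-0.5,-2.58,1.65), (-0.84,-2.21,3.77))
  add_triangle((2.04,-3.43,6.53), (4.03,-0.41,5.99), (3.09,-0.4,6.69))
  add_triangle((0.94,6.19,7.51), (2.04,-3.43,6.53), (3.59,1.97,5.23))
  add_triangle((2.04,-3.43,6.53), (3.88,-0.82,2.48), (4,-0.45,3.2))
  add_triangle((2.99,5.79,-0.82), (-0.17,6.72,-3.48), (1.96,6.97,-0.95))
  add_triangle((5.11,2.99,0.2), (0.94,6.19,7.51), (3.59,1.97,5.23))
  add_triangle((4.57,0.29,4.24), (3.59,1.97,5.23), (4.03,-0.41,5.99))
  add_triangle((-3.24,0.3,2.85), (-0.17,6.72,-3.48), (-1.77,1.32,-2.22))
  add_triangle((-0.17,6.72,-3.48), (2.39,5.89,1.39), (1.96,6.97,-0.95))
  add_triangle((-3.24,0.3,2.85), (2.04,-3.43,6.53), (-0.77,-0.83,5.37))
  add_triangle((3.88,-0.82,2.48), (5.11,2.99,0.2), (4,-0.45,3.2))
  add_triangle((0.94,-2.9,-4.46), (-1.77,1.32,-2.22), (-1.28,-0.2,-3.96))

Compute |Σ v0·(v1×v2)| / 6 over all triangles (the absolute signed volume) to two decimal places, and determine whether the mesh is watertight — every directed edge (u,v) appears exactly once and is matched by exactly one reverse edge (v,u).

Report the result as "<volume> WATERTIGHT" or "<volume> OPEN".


392.58 OPEN

Per-triangle v0·(v1×v2)/6:
  t1: +3.7513
  t2: +10.1449
  t3: +8.0054
  t4: -1.4956
  t5: +10.6696
  t6: +1.6806
  t7: +2.8956
  t8: +4.7316
  t9: +1.3376
  t10: +8.8910
  t11: +3.2833
  t12: +7.7020
  t13: +4.9790
  t14: +13.5830
  t15: +6.5101
  t16: +14.2396
  t17: +9.7979
  t18: +8.0457
  t19: +15.0605
  t20: +1.7276
  t21: +5.0691
  t22: +3.8445
  t23: +13.6255
  t24: +5.0746
  t25: +8.6182
  t26: +9.1495
  t27: +3.3448
  t28: +3.5085
  t29: +42.4846
  t30: +4.2658
  t31: +8.3279
  t32: +0.5577
  t33: +0.9741
  t34: +1.7716
  t35: +7.5450
  t36: +2.5152
  t37: +12.6954
  t38: +5.4931
  t39: +4.6014
  t40: +3.7557
  t41: +3.4952
  t42: +13.7321
  t43: +2.8037
  t44: +4.3380
  t45: +28.7950
  t46: +2.5837
  t47: +4.1301
  t48: +25.2780
  t49: +3.9500
  t50: +11.4078
  t51: +3.0613
  t52: +4.1616
  t53: +2.4770
  t54: -0.3932
Σ = +392.5832 → |volume| = 392.58

Directed edges: 162 total; 6 unmatched, e.g. (5.11,2.99,0.2)→(4.57,0.29,4.24) → open.


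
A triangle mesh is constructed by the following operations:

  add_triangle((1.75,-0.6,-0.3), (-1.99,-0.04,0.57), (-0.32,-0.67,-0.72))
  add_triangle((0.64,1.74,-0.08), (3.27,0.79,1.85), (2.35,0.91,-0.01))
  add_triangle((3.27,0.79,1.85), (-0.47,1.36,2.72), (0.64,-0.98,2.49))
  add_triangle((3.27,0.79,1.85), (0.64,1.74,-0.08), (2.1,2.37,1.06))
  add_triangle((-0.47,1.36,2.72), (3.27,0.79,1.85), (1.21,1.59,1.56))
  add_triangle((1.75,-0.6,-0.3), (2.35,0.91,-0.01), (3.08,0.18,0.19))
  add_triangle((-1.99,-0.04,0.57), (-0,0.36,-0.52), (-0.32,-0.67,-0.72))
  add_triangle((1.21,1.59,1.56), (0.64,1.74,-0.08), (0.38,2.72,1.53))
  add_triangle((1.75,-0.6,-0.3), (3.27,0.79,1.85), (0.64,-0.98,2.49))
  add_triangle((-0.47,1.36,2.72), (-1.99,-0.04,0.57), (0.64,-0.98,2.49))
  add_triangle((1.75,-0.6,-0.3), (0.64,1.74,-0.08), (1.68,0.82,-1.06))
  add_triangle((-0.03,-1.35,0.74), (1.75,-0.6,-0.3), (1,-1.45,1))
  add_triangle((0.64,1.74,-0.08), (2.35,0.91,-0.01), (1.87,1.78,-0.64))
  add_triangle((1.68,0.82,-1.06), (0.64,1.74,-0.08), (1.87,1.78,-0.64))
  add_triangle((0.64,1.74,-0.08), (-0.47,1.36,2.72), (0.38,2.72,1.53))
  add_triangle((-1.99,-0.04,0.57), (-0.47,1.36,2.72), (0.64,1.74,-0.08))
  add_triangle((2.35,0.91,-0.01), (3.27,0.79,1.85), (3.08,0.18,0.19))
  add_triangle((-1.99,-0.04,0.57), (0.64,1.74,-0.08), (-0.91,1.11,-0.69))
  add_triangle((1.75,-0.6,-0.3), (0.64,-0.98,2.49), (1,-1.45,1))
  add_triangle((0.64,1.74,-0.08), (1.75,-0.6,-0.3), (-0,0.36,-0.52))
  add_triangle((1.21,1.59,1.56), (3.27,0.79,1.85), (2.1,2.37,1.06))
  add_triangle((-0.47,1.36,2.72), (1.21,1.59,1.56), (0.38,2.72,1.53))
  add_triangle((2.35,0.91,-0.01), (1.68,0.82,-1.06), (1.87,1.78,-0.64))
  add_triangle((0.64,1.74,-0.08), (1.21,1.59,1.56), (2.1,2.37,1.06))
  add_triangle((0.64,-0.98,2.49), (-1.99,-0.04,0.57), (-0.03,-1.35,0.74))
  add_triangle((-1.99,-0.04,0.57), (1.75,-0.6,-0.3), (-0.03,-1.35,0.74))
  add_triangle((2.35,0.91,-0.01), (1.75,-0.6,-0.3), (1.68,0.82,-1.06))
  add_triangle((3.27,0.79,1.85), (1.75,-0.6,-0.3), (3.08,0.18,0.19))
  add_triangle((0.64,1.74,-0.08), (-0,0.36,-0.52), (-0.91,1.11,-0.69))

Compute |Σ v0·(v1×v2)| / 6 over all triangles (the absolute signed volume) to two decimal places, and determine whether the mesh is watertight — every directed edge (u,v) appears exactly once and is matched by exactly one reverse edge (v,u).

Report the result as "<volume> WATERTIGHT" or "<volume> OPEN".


20.50 OPEN

Per-triangle v0·(v1×v2)/6:
  t1: +0.2153
  t2: +1.0749
  t3: +3.5553
  t4: +0.3381
  t5: +1.4087
  t6: +0.2177
  t7: +0.2114
  t8: +0.5939
  t9: +1.9839
  t10: +2.0656
  t11: -0.4533
  t12: +0.2275
  t13: +0.3374
  t14: +0.1372
  t15: -0.0350
  t16: +1.4341
  t17: +0.7014
  t18: +0.5832
  t19: +0.5796
  t20: +0.3003
  t21: +0.9793
  t22: +1.0747
  t23: +0.3935
  t24: +0.3698
  t25: +0.9556
  t26: +0.0640
  t27: +0.5463
  t28: +0.4688
  t29: +0.1679
Σ = +20.4969 → |volume| = 20.50

Directed edges: 87 total; 9 unmatched, e.g. (-0.32,-0.67,-0.72)→(1.75,-0.6,-0.3) → open.


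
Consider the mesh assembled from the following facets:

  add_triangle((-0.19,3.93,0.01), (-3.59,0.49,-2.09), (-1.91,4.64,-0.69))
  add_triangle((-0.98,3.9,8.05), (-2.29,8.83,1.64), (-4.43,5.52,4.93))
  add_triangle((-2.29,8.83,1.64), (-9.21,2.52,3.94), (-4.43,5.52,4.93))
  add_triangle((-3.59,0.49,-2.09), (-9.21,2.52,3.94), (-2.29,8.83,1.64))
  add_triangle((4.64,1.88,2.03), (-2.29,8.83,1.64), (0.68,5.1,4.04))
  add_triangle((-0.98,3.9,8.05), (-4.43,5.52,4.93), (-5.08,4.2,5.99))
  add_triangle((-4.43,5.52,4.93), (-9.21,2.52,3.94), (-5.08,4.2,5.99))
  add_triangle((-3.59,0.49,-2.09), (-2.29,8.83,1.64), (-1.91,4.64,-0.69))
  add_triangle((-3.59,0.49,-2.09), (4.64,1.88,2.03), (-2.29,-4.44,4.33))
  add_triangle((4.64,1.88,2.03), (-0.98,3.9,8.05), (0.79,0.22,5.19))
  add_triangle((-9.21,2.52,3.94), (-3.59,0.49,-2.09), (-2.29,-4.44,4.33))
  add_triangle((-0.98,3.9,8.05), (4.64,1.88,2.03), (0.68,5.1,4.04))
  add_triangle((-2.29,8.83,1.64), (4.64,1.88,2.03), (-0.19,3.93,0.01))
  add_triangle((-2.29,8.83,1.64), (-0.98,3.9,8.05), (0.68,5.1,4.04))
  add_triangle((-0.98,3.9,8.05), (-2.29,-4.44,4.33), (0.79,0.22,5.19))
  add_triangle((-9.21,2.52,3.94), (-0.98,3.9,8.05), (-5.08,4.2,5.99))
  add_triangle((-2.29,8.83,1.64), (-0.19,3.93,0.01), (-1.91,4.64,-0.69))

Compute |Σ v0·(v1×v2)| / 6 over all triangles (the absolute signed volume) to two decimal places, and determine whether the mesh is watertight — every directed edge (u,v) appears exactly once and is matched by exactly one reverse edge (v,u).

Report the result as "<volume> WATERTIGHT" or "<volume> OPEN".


Per-triangle v0·(v1×v2)/6:
  t1: +0.6696
  t2: +32.5064
  t3: +33.8492
  t4: +45.1578
  t5: +18.3845
  t6: +11.6102
  t7: +12.1484
  t8: +5.6402
  t9: -6.6074
  t10: +16.7544
  t11: +30.7302
  t12: +19.1971
  t13: +7.4837
  t14: +21.4473
  t15: +17.8982
  t16: +11.6363
  t17: +2.6424
Σ = +281.1485 → |volume| = 281.15

Directed edges: 51 total; 9 unmatched, e.g. (-0.19,3.93,0.01)→(-3.59,0.49,-2.09) → open.

281.15 OPEN


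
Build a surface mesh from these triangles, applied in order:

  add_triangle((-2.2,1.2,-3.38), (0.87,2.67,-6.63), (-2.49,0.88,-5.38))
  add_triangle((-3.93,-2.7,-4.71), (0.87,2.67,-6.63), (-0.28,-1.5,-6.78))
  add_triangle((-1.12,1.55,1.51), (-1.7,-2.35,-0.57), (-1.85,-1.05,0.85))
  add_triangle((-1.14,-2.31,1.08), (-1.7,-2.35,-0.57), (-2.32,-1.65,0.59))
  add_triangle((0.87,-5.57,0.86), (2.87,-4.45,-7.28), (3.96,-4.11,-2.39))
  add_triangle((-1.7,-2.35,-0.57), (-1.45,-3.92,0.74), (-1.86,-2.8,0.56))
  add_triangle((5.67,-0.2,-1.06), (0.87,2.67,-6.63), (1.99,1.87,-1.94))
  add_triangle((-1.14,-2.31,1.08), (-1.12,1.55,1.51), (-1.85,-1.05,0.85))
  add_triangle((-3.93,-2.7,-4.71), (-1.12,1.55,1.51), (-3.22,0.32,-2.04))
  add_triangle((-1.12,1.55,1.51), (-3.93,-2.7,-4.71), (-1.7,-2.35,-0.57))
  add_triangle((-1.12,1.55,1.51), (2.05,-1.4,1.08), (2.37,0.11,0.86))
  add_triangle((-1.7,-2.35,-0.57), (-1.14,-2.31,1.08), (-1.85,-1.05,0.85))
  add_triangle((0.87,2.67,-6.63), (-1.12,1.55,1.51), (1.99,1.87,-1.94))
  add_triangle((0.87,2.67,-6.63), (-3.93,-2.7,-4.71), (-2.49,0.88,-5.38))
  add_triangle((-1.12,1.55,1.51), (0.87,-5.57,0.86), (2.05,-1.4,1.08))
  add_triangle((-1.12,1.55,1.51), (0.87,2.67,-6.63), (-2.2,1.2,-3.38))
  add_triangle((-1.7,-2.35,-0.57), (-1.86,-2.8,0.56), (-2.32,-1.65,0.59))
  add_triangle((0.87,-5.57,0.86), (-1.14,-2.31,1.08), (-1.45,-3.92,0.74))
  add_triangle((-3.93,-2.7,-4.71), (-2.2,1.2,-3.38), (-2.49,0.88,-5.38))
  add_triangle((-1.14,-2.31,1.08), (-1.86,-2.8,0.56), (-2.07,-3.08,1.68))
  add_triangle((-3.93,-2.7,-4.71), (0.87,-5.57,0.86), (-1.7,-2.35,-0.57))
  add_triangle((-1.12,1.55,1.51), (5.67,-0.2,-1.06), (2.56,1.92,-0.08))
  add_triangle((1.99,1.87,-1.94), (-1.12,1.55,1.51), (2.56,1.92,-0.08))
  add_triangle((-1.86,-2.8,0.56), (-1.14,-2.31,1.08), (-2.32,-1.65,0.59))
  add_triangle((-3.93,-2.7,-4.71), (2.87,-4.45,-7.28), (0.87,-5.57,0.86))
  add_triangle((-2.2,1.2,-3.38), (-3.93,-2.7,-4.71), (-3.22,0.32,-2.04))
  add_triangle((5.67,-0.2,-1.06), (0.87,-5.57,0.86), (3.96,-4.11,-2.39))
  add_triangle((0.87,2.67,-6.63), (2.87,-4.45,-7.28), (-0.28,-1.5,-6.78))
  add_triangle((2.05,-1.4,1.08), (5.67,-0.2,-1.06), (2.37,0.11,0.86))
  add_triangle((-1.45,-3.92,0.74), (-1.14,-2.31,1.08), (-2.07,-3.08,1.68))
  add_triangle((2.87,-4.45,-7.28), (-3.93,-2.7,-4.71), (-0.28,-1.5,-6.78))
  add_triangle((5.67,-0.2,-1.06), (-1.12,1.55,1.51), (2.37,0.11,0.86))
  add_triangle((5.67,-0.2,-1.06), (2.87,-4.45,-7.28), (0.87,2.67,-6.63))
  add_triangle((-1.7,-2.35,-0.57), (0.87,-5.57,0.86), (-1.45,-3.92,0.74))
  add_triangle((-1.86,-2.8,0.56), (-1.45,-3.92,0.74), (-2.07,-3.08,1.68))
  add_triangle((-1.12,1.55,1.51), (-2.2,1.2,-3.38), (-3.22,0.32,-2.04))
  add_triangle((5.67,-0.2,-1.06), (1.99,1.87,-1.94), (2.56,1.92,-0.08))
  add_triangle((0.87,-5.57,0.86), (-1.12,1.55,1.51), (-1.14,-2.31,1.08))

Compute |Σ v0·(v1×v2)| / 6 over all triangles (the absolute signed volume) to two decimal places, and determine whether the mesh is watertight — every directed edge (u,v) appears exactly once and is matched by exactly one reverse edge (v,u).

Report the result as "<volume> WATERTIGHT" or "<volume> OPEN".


249.03 OPEN

Per-triangle v0·(v1×v2)/6:
  t1: +3.1891
  t2: +15.3190
  t3: +0.4854
  t4: -0.9296
  t5: +18.4338
  t6: +0.5629
  t7: +7.8561
  t8: +0.8852
  t9: +1.9672
  t10: +4.4377
  t11: +1.3445
  t12: +0.9303
  t13: +5.2475
  t14: +9.7678
  t15: +3.6780
  t16: +6.4682
  t17: +0.6109
  t18: +1.1971
  t19: +2.9935
  t20: -0.2028
  t21: +6.0695
  t22: +1.9019
  t23: +2.1524
  t24: +0.4008
  t25: +42.5373
  t26: +4.4636
  t27: +12.4724
  t28: +18.4914
  t29: +1.9026
  t30: +0.1866
  t31: +17.9255
  t32: +1.6221
  t33: +43.7884
  t34: +2.0445
  t35: +0.5725
  t36: +2.7025
  t37: +3.7095
  t38: +1.8477
Σ = +249.0333 → |volume| = 249.03

Directed edges: 114 total; 6 unmatched, e.g. (2.87,-4.45,-7.28)→(3.96,-4.11,-2.39) → open.


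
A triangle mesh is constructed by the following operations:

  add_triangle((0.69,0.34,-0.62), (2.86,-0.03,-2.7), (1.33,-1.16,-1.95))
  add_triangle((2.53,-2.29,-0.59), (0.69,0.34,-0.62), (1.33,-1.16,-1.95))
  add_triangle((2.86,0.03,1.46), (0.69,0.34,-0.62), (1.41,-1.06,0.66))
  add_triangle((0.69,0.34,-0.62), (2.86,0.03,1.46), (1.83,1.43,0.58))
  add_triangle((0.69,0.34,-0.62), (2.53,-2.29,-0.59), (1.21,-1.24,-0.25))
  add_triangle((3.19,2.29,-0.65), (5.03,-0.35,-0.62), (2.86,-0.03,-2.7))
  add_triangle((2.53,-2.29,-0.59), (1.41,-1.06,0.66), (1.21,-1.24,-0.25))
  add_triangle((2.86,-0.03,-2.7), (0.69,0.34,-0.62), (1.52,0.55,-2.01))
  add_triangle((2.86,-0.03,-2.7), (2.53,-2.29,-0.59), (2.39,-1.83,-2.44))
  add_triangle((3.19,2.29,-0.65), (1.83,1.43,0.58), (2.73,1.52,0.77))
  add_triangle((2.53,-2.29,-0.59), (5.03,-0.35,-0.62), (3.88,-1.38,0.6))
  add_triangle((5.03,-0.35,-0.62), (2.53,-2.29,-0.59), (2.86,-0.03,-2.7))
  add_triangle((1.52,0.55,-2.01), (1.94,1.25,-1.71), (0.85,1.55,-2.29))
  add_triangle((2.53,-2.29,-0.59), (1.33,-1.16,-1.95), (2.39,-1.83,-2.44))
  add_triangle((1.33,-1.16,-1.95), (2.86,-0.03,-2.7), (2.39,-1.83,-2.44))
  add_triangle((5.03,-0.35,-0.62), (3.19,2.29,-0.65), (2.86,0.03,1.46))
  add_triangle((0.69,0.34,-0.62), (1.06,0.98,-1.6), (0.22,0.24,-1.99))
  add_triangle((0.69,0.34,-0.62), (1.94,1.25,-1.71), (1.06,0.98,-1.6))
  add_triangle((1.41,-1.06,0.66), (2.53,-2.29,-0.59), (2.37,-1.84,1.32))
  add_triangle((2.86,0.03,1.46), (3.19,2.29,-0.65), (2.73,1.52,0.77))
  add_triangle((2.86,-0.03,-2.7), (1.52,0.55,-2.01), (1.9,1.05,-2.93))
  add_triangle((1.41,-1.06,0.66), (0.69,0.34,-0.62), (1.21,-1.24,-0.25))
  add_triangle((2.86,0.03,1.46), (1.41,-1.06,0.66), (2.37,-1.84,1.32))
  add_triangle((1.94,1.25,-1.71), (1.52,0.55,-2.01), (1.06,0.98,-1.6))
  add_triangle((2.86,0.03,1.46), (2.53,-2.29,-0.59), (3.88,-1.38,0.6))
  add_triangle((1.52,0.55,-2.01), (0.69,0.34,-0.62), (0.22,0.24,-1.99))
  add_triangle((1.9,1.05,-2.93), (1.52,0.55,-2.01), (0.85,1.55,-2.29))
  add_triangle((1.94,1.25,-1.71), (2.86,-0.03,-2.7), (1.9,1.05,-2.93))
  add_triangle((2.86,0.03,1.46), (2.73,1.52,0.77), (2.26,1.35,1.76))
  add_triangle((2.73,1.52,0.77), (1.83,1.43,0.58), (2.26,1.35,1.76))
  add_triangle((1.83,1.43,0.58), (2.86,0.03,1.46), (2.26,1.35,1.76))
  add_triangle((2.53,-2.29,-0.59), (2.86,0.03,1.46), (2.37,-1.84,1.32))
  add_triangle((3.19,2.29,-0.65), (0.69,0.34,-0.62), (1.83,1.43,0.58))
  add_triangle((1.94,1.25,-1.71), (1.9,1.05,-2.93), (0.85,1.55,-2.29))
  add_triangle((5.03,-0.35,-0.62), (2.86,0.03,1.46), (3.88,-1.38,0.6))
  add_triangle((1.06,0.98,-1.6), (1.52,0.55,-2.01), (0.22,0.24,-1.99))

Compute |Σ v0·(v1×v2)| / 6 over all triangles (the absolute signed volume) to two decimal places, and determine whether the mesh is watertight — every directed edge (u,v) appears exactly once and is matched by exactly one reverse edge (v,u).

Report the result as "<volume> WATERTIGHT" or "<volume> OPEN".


22.06 OPEN

Per-triangle v0·(v1×v2)/6:
  t1: +0.0978
  t2: -0.6585
  t3: -0.5076
  t4: -0.5976
  t5: +0.0149
  t6: +4.9071
  t7: +0.0633
  t8: -0.1036
  t9: +1.7455
  t10: +0.3048
  t11: +2.1697
  t12: +4.1996
  t13: -0.4311
  t14: +0.1957
  t15: +0.4971
  t16: +3.8662
  t17: -0.0845
  t18: -0.0236
  t19: -0.0435
  t20: +0.9489
  t21: -0.0133
  t22: -0.2380
  t23: -0.1096
  t24: +0.1568
  t25: +0.2504
  t26: -0.0508
  t27: -0.0243
  t28: +0.7500
  t29: +0.8253
  t30: +0.2073
  t31: -0.6316
  t32: +1.7941
  t33: -0.0490
  t34: +0.4936
  t35: +1.8937
  t36: +0.2487
Σ = +22.0638 → |volume| = 22.06

Directed edges: 108 total; 4 unmatched, e.g. (2.86,-0.03,-2.7)→(3.19,2.29,-0.65) → open.


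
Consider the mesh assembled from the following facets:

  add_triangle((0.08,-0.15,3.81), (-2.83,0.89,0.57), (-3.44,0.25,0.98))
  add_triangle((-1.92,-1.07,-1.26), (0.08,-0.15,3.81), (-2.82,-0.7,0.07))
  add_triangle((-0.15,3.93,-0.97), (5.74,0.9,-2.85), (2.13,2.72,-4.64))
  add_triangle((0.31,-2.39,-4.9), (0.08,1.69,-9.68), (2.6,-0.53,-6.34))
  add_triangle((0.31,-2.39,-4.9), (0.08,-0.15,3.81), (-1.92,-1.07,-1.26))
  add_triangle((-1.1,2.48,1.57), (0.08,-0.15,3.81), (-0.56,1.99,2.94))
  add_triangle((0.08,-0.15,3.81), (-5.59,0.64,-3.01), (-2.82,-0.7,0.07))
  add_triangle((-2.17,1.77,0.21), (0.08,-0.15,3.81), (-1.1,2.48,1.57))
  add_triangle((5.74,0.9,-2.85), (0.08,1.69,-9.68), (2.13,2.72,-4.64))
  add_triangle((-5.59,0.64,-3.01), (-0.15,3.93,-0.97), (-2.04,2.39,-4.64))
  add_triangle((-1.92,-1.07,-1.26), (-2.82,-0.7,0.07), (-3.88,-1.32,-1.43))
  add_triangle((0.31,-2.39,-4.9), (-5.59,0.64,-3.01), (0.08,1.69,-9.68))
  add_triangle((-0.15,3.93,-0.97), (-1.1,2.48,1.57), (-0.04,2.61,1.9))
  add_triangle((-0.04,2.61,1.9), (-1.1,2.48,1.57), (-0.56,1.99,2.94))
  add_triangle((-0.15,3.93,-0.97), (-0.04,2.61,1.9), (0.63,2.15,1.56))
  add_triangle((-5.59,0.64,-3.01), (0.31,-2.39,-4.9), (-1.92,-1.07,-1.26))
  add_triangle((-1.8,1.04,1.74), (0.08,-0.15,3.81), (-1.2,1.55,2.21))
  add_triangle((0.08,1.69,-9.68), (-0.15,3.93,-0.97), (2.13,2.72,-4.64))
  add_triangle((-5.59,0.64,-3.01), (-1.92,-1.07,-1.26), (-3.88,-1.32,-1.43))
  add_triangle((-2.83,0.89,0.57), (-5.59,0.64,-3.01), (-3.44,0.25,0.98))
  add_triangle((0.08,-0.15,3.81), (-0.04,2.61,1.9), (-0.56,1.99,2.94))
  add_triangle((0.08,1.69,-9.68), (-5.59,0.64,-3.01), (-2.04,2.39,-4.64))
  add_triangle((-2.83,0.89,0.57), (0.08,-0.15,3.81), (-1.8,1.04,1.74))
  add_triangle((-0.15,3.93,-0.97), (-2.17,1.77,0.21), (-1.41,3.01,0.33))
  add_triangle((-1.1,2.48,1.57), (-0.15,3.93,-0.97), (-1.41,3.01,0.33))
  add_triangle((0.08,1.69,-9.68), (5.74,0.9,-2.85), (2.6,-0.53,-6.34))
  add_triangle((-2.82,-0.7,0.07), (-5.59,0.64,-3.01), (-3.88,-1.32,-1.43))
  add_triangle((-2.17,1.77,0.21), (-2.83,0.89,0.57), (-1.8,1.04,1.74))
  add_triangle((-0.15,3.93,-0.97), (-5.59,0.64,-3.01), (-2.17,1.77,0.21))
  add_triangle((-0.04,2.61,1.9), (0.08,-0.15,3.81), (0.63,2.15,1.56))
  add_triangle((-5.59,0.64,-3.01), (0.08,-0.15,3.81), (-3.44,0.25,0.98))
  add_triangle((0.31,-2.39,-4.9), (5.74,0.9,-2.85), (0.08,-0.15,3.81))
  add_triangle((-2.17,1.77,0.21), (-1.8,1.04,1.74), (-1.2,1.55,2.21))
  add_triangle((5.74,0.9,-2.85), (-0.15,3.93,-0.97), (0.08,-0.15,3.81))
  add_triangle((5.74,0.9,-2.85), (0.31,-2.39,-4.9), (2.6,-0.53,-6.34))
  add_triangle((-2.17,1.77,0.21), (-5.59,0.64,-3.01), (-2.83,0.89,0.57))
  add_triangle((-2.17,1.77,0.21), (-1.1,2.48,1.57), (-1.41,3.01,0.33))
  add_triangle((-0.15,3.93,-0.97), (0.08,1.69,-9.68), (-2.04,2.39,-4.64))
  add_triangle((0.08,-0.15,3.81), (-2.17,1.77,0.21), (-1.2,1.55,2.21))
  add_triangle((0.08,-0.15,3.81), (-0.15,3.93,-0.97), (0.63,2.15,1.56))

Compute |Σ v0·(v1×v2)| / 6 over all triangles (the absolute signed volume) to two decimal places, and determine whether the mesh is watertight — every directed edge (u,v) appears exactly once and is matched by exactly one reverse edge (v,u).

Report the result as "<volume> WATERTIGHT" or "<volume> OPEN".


209.01 WATERTIGHT

Per-triangle v0·(v1×v2)/6:
  t1: +1.4843
  t2: +1.1676
  t3: +11.1653
  t4: +12.6276
  t5: +3.3992
  t6: +0.5114
  t7: +3.3813
  t8: +2.2303
  t9: +16.2563
  t10: +11.1240
  t11: +0.2064
  t12: +29.3499
  t13: +1.7606
  t14: +0.7432
  t15: +1.1050
  t16: +5.5927
  t17: +1.0317
  t18: +13.1773
  t19: +1.1639
  t20: +1.7741
  t21: +0.9531
  t22: +13.9280
  t23: +0.9364
  t24: +0.9288
  t25: +1.1446
  t26: +16.7502
  t27: +1.9827
  t28: +0.7573
  t29: +6.2857
  t30: +1.1304
  t31: -0.1332
  t32: +9.7192
  t33: +0.6477
  t34: +14.3980
  t35: +7.5217
  t36: +2.2413
  t37: +0.8737
  t38: +12.2069
  t39: -0.8529
  t40: -1.6580
Σ = +209.0137 → |volume| = 209.01

Directed edges: 120 total, each appears once with its reverse present → watertight.


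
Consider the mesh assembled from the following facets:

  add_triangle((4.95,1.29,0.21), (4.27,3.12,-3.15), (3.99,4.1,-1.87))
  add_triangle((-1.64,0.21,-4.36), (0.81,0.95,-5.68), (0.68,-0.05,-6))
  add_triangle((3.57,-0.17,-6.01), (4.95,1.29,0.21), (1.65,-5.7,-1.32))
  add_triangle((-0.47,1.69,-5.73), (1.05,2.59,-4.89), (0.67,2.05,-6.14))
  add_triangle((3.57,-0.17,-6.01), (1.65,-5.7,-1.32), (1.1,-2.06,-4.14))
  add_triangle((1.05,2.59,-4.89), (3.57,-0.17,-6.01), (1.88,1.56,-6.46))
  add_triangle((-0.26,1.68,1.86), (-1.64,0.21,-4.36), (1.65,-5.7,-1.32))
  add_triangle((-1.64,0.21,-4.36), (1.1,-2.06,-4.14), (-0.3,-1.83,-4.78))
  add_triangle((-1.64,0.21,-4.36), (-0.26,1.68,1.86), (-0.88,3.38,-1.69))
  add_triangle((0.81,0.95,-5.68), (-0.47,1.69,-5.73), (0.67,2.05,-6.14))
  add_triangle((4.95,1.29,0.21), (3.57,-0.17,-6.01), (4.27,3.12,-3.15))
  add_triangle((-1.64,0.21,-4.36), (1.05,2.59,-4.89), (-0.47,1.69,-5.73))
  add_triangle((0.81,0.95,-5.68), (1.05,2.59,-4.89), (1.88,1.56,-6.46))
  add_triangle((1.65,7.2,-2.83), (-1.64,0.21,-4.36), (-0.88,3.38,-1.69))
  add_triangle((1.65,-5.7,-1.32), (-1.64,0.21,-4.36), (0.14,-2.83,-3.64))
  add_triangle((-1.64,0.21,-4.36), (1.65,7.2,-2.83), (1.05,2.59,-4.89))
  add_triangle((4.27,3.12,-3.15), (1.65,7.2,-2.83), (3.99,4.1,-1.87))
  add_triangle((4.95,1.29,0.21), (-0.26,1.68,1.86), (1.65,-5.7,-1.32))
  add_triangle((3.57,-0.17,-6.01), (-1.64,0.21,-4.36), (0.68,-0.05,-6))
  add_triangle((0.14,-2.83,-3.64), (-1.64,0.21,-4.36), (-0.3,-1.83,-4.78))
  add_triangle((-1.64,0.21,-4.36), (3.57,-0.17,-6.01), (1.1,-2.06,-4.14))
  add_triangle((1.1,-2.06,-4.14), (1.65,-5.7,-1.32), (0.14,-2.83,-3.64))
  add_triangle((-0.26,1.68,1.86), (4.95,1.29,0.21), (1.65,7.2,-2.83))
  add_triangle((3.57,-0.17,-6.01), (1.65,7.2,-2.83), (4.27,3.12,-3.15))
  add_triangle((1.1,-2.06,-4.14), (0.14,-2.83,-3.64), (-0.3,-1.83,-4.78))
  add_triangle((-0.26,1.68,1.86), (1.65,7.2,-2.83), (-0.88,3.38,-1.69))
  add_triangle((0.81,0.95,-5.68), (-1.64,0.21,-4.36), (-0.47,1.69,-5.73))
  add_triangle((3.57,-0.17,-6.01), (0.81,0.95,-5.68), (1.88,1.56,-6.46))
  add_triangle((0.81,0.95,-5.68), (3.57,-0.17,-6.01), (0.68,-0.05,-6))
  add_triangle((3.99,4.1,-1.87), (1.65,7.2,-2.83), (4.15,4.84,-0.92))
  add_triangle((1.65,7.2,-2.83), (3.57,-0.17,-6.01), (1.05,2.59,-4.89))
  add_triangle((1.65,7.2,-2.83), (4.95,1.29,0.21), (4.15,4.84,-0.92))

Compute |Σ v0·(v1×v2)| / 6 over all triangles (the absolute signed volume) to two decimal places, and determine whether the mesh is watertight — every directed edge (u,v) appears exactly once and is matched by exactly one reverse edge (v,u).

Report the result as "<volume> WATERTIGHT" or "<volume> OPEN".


177.46 OPEN

Per-triangle v0·(v1×v2)/6:
  t1: +5.0331
  t2: +2.1694
  t3: +29.8982
  t4: +0.9551
  t5: +9.3947
  t6: +2.1114
  t7: +1.2589
  t8: +1.5187
  t9: +1.9861
  t10: +1.1042
  t11: +13.2271
  t12: -0.0854
  t13: +1.4483
  t14: +7.7606
  t15: +1.6330
  t16: +10.1867
  t17: +5.9389
  t18: +7.4580
  t19: -0.4557
  t20: +1.0120
  t21: +8.6857
  t22: +3.7917
  t23: +14.6317
  t24: +17.5928
  t25: +1.4167
  t26: +5.2839
  t27: +2.1992
  t28: +2.2982
  t29: +2.9011
  t30: +4.5392
  t31: +13.4400
  t32: -2.8704
Σ = +177.4632 → |volume| = 177.46

Directed edges: 96 total; 6 unmatched, e.g. (3.99,4.1,-1.87)→(4.95,1.29,0.21) → open.


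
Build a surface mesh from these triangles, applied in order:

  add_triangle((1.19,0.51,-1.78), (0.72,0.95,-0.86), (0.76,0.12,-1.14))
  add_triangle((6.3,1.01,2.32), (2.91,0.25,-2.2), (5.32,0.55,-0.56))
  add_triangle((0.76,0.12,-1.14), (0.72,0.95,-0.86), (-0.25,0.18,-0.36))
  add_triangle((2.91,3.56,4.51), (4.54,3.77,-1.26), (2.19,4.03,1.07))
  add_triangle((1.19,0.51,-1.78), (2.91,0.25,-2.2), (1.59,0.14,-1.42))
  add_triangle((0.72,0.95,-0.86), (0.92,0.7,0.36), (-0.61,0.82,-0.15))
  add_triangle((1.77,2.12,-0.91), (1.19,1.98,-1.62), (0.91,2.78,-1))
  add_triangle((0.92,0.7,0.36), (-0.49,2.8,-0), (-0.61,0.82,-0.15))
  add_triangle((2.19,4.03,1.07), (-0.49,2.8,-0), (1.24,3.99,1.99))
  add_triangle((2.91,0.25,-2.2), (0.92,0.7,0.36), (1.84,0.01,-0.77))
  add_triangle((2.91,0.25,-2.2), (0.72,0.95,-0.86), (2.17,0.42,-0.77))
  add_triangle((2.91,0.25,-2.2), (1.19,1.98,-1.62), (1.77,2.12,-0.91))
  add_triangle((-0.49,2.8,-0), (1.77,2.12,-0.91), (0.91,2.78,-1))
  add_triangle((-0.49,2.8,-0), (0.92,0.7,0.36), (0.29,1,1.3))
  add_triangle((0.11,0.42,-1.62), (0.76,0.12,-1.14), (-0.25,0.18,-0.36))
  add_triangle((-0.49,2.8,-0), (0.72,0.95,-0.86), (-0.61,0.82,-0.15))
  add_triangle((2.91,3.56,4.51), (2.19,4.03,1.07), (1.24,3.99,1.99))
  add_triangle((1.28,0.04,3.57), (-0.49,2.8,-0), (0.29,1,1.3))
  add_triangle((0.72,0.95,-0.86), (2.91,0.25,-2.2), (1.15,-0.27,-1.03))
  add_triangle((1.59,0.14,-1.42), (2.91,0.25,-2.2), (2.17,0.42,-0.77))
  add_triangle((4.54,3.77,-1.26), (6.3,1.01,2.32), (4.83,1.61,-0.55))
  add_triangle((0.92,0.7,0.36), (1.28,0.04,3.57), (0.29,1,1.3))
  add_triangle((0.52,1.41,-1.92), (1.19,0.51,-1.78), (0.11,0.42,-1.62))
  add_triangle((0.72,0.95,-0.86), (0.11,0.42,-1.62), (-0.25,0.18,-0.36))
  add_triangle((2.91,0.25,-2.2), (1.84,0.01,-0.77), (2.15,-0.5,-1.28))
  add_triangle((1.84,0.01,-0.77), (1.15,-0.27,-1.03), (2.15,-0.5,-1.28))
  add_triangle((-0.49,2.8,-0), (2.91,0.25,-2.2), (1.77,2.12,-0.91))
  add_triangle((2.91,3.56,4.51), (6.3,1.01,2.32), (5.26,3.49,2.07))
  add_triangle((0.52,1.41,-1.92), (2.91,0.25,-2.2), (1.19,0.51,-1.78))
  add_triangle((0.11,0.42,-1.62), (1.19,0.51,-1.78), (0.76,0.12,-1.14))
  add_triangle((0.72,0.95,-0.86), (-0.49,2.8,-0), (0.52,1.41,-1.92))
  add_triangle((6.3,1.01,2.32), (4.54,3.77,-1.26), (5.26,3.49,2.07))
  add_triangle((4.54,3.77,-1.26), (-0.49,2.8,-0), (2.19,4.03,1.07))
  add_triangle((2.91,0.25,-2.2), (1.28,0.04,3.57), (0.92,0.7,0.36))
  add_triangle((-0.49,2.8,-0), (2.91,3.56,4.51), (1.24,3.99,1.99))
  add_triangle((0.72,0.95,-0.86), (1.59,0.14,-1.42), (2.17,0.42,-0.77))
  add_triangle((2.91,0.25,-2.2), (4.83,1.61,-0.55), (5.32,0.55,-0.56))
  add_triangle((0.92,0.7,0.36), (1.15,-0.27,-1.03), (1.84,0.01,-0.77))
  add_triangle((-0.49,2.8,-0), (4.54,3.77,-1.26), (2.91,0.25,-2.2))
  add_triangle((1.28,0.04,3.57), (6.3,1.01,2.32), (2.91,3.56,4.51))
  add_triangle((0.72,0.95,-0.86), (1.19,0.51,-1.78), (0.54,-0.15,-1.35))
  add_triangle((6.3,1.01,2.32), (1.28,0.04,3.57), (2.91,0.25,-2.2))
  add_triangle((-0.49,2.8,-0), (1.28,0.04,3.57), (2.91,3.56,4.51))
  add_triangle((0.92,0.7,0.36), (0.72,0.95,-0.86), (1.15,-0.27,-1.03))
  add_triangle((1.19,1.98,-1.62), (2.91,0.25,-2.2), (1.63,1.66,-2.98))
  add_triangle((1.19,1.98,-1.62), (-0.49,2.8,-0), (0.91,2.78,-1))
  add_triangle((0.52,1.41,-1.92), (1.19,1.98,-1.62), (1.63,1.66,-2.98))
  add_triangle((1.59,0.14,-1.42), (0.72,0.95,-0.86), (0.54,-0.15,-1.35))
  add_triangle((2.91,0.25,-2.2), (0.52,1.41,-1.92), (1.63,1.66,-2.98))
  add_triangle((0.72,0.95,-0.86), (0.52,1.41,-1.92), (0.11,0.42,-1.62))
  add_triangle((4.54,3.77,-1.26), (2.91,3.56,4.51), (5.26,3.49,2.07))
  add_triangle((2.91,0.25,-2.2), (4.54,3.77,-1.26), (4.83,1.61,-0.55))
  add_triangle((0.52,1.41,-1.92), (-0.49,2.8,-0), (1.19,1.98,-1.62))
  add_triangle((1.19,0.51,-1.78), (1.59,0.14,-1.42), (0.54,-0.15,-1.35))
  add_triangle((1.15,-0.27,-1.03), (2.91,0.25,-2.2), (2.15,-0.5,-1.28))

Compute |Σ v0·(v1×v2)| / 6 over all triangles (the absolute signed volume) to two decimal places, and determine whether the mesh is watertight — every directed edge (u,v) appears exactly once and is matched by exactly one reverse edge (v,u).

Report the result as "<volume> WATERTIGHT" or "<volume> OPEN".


71.58 OPEN

Per-triangle v0·(v1×v2)/6:
  t1: +0.0084
  t2: -0.4678
  t3: -0.0840
  t4: +7.4463
  t5: +0.0416
  t6: -0.2303
  t7: +0.4156
  t8: +0.0054
  t9: +1.7209
  t10: +0.2628
  t11: +0.4107
  t12: +1.0775
  t13: +0.4061
  t14: -0.5543
  t15: -0.0030
  t16: +0.2493
  t17: +2.8323
  t18: +0.0061
  t19: +0.1256
  t20: -0.0261
  t21: +4.8658
  t22: -0.5367
  t23: +0.2582
  t24: +0.0694
  t25: +0.1814
  t26: -0.0539
  t27: -0.9437
  t28: +9.1235
  t29: +0.2810
  t30: +0.0596
  t31: -0.4864
  t32: +8.5727
  t33: +4.2988
  t34: -1.4024
  t35: +0.7984
  t36: -0.2876
  t37: +1.8667
  t38: -0.0538
  t39: +3.6016
  t40: +10.6613
  t41: +0.0526
  t42: +1.2720
  t43: +3.1773
  t44: -0.2917
  t45: +1.0606
  t46: +0.3387
  t47: +0.3352
  t48: -0.2152
  t49: -0.0317
  t50: -0.0865
  t51: +6.5866
  t52: +3.8252
  t53: +0.7970
  t54: +0.1307
  t55: +0.1151
Σ = +71.5831 → |volume| = 71.58

Directed edges: 165 total; 3 unmatched, e.g. (5.32,0.55,-0.56)→(6.3,1.01,2.32) → open.


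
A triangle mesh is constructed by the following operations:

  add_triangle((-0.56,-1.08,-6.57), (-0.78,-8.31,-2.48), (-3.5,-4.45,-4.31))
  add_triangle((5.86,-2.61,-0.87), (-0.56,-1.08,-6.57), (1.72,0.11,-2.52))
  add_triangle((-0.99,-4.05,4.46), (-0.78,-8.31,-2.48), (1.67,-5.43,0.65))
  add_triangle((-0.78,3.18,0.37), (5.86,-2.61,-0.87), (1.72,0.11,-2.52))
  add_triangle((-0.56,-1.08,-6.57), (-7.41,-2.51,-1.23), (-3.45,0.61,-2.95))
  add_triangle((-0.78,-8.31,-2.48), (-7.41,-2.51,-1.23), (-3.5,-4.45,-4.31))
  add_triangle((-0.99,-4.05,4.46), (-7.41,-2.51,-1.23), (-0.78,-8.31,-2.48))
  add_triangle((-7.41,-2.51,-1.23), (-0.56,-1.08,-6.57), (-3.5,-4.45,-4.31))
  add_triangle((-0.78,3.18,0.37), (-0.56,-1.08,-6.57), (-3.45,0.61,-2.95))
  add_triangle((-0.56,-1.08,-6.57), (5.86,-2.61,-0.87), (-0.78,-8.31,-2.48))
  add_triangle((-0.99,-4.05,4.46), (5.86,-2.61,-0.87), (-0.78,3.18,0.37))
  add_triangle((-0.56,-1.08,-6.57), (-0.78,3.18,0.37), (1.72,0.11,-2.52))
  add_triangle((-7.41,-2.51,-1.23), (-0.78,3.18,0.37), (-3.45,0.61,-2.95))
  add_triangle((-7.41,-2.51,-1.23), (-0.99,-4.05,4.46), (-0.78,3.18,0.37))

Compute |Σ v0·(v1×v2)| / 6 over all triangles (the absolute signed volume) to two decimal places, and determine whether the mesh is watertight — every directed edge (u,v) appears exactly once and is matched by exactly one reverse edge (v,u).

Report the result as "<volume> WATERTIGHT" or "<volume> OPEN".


298.22 OPEN

Per-triangle v0·(v1×v2)/6:
  t1: +24.7772
  t2: +8.6331
  t3: +19.0306
  t4: +6.4826
  t5: +16.8414
  t6: +27.5773
  t7: +56.7332
  t8: +22.0126
  t9: +9.9517
  t10: +52.8846
  t11: +13.0469
  t12: +7.0742
  t13: +11.2093
  t14: +21.9614
Σ = +298.2162 → |volume| = 298.22

Directed edges: 42 total; 4 unmatched, e.g. (-0.78,-8.31,-2.48)→(1.67,-5.43,0.65) → open.


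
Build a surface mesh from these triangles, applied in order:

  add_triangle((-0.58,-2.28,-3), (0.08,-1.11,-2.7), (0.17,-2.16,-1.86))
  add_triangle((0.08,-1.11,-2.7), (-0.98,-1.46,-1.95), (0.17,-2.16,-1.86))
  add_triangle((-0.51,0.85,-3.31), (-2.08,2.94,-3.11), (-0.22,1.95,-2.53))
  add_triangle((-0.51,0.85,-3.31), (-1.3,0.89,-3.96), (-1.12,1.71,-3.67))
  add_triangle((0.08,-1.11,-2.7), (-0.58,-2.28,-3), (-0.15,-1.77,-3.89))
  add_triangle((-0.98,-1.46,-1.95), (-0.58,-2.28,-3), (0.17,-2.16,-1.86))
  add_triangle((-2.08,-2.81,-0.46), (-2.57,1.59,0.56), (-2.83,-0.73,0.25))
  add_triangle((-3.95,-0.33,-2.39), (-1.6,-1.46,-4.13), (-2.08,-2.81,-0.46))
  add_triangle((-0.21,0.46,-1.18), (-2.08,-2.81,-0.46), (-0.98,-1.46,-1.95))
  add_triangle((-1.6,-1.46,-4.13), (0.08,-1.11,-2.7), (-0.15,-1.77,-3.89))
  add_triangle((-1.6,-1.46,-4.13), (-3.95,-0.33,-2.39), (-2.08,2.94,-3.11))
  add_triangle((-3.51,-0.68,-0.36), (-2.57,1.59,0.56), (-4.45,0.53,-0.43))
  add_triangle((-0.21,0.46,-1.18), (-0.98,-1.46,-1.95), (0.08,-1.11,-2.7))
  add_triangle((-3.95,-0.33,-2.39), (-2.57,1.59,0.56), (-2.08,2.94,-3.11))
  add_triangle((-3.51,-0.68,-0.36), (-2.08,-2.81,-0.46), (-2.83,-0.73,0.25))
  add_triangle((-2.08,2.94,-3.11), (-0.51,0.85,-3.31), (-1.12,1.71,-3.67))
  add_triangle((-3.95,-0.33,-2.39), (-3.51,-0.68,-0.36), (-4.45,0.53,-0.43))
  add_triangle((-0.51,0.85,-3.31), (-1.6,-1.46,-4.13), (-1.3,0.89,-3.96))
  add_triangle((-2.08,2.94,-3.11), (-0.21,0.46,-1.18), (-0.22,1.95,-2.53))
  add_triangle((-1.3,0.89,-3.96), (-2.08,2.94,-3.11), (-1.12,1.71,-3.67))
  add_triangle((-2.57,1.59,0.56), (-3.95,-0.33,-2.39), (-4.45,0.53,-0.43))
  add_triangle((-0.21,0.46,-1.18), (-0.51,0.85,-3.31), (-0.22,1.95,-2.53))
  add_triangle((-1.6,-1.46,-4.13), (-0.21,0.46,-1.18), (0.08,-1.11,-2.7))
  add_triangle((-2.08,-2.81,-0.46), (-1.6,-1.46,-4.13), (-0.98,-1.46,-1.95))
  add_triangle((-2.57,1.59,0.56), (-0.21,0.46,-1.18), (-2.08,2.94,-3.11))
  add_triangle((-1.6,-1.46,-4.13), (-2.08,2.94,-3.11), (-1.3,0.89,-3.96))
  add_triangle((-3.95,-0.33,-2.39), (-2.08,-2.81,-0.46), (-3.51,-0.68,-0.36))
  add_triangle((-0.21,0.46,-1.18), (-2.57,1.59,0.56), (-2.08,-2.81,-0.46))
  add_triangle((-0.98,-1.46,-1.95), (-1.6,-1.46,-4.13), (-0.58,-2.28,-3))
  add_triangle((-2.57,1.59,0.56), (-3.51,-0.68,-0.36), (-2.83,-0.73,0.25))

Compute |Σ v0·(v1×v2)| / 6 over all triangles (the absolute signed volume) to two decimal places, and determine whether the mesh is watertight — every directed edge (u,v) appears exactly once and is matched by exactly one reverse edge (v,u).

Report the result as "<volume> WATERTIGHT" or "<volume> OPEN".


31.89 OPEN

Per-triangle v0·(v1×v2)/6:
  t1: +0.4741
  t2: -0.6857
  t3: +1.3489
  t4: +0.3309
  t5: +0.0735
  t6: +0.2192
  t7: -0.3270
  t8: +6.1848
  t9: -0.5003
  t10: +0.1608
  t11: +8.0982
  t12: +0.6385
  t13: -0.5139
  t14: +6.5353
  t15: +0.7870
  t16: -0.0228
  t17: +1.6232
  t18: +0.8918
  t19: -0.3676
  t20: +0.7441
  t21: +1.4325
  t22: -0.0349
  t23: +0.7063
  t24: +0.5996
  t25: -0.3642
  t26: +2.0305
  t27: +2.8577
  t28: -2.2801
  t29: +0.4973
  t30: +0.7474
Σ = +31.8852 → |volume| = 31.89

Directed edges: 90 total; 6 unmatched, e.g. (-0.58,-2.28,-3)→(-0.15,-1.77,-3.89) → open.


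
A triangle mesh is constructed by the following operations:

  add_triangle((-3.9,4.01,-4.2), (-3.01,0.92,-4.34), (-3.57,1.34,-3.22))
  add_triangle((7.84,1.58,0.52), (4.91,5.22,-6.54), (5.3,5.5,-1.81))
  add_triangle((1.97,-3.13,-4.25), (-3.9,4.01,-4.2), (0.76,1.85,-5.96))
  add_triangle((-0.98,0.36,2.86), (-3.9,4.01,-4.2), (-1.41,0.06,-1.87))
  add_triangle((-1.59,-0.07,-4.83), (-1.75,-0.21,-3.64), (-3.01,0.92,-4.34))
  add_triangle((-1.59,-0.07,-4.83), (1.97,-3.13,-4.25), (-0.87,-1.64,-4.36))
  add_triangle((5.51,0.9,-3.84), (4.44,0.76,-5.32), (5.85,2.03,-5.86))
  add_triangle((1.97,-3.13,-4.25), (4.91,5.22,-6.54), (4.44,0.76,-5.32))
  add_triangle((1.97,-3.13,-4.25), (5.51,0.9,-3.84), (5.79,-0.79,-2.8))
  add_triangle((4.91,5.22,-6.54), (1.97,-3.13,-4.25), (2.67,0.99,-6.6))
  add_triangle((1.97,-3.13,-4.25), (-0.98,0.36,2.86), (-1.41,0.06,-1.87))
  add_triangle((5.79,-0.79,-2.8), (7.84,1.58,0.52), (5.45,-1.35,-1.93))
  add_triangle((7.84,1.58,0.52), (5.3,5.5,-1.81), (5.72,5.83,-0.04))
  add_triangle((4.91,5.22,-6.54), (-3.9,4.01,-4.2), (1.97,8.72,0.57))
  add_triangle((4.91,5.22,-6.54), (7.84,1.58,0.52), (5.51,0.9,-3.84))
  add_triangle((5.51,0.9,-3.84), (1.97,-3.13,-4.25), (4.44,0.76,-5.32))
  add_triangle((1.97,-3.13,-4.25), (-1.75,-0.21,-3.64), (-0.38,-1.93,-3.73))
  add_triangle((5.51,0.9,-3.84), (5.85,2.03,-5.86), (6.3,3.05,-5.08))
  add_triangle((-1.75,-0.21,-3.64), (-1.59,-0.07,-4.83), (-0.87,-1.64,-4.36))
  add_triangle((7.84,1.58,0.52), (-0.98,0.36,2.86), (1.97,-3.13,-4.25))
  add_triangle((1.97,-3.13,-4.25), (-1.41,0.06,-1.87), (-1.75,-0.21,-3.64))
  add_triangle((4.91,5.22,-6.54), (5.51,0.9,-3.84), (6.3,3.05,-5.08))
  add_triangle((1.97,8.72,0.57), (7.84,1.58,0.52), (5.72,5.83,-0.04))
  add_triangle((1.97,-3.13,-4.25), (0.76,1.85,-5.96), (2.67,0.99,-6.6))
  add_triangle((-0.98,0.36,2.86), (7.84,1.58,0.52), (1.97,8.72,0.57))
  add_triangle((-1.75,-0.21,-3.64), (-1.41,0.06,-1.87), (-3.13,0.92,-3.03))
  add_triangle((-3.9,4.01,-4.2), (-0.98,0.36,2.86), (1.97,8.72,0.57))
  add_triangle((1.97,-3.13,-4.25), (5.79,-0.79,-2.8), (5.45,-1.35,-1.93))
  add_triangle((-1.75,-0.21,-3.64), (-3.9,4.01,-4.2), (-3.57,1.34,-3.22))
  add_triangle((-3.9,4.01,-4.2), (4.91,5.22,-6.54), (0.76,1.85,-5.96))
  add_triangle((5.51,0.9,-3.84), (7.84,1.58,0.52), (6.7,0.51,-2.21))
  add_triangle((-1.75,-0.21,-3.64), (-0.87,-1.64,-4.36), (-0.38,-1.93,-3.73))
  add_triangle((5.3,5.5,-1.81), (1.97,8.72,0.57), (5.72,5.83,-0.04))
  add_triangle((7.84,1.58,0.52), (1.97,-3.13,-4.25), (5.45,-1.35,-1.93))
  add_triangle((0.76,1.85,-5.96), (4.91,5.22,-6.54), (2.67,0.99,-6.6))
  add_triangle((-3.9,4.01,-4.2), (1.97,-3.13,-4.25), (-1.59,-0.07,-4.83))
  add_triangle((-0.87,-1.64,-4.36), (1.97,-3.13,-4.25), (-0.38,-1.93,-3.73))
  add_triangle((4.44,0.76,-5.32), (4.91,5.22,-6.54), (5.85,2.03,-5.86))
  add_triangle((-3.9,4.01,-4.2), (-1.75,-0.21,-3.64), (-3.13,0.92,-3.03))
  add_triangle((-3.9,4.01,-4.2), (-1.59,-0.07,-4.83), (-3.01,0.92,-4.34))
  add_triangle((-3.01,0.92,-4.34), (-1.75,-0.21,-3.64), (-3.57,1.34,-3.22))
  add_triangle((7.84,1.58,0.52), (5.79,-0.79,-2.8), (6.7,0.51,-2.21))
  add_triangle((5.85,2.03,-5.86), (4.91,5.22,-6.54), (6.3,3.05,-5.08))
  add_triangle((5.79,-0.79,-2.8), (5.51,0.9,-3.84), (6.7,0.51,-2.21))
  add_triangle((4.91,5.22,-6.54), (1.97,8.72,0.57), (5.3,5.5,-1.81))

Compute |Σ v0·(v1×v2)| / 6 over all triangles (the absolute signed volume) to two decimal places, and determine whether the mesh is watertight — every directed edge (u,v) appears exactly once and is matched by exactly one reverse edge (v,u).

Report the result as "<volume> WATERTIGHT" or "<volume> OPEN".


391.02 OPEN

Per-triangle v0·(v1×v2)/6:
  t1: +2.5471
  t2: +27.8105
  t3: +15.7642
  t4: +3.6849
  t5: +0.6367
  t6: +2.8802
  t7: +2.1392
  t8: +7.8091
  t9: +8.5013
  t10: +10.5526
  t11: +2.4644
  t12: +4.3270
  t13: +10.7817
  t14: +72.2561
  t15: +25.1349
  t16: +7.1471
  t17: -1.7017
  t18: +2.6289
  t19: +0.7719
  t20: +10.2891
  t21: +0.4855
  t22: -2.9898
  t23: +7.2460
  t24: +6.5789
  t25: +31.4904
  t26: +0.1689
  t27: +26.6943
  t28: +3.8776
  t29: -3.4751
  t30: +25.0125
  t31: +3.8874
  t32: +0.0851
  t33: +11.3994
  t34: -3.4539
  t35: +10.0800
  t36: +4.8225
  t37: +0.6737
  t38: +4.2252
  t39: +3.0674
  t40: +3.1902
  t41: +0.5808
  t42: +3.2913
  t43: +5.5852
  t44: +3.2573
  t45: +28.8143
Σ = +391.0207 → |volume| = 391.02

Directed edges: 135 total; 3 unmatched, e.g. (-3.9,4.01,-4.2)→(-1.41,0.06,-1.87) → open.


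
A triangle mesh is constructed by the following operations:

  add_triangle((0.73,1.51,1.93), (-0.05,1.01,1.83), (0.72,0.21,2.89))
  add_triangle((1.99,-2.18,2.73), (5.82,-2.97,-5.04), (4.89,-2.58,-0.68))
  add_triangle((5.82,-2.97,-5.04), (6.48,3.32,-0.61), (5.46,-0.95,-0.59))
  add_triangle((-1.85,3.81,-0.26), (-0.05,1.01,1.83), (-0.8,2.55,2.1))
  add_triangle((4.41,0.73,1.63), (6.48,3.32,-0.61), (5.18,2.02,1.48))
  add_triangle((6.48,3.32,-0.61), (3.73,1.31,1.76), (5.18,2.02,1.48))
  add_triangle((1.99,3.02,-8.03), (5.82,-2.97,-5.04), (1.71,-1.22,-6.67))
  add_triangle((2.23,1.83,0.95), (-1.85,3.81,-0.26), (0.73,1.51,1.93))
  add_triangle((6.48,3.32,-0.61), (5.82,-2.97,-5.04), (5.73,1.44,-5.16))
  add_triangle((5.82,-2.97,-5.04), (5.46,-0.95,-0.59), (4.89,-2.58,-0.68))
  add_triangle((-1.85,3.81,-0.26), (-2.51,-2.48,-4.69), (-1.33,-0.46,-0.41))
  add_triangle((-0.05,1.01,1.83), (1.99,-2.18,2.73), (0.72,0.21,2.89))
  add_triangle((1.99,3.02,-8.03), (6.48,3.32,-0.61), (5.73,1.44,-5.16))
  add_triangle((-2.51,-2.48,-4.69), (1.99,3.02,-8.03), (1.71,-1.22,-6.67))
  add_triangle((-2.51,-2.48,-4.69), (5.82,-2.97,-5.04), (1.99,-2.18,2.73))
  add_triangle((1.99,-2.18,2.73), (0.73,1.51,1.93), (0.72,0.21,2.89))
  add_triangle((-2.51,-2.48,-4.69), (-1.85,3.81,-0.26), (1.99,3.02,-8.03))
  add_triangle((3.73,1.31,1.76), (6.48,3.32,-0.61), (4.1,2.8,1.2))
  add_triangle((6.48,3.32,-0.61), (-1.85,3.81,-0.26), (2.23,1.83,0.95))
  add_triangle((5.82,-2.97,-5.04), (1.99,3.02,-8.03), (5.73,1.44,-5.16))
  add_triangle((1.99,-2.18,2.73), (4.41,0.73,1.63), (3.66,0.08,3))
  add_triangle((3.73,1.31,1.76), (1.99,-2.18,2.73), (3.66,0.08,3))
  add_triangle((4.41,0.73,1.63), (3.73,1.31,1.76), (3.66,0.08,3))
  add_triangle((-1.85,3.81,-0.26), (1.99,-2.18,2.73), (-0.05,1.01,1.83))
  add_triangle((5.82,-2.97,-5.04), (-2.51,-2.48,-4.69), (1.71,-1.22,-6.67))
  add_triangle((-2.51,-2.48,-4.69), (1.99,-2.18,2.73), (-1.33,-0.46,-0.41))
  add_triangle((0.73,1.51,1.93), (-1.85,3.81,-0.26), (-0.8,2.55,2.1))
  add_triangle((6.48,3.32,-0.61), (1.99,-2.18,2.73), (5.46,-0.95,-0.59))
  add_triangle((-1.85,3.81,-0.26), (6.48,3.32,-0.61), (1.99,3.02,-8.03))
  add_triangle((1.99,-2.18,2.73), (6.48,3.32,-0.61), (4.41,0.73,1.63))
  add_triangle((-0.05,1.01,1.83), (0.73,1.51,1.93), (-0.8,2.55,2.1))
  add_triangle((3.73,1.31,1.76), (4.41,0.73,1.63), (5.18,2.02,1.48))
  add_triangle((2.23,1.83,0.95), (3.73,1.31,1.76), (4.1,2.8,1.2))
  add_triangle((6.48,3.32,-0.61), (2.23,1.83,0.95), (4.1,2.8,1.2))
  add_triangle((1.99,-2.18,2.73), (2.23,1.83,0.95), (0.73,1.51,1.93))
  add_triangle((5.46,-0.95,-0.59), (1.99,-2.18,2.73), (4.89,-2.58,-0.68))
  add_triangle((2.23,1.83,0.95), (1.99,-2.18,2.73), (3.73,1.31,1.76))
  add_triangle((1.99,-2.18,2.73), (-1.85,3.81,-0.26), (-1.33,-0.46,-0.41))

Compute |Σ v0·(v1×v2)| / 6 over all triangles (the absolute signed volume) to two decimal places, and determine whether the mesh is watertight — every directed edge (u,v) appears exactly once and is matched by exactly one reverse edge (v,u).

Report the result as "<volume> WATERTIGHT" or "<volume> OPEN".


Per-triangle v0·(v1×v2)/6:
  t1: +0.4390
  t2: +3.6497
  t3: +17.6919
  t4: -0.1076
  t5: +1.8499
  t6: +0.1682
  t7: +22.4378
  t8: +3.0273
  t9: +22.4446
  t10: +6.6711
  t11: +3.7520
  t12: +0.0262
  t13: +22.6517
  t14: +18.6486
  t15: +23.9986
  t16: +1.1496
  t17: +29.1180
  t18: +2.6241
  t19: +6.2826
  t20: +25.9224
  t21: +2.2673
  t22: -0.9362
  t23: +0.9859
  t24: -0.4013
  t25: +16.6177
  t26: +3.2462
  t27: +1.5472
  t28: +12.0697
  t29: +39.3613
  t30: +2.2482
  t31: +0.4328
  t32: +0.5471
  t33: +0.3916
  t34: +0.3014
  t35: +2.9317
  t36: +4.8871
  t37: +0.9826
  t38: +2.2850
Σ = +302.2111 → |volume| = 302.21

Directed edges: 114 total, each appears once with its reverse present → watertight.

302.21 WATERTIGHT
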